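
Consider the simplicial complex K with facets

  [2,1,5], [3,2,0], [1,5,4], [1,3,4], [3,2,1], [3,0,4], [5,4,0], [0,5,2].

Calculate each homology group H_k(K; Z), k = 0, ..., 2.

We work with the vertex ordering 0 < 1 < 2 < 3 < 4 < 5. The simplices of K, each written with vertices in increasing order, are:

  0-simplices (6): [0], [1], [2], [3], [4], [5]
  1-simplices (12): [0,2], [0,3], [0,4], [0,5], [1,2], [1,3], [1,4], [1,5], [2,3], [2,5], [3,4], [4,5]
  2-simplices (8): [0,2,3], [0,2,5], [0,3,4], [0,4,5], [1,2,3], [1,2,5], [1,3,4], [1,4,5]

Hence C_0 ≅ Z^6, C_1 ≅ Z^12, C_2 ≅ Z^8.

∂_1: C_1 → C_0 is given by ∂[p,q] = [q] − [p].
This gives a 6×12 integer matrix of rank 5; reducing to Smith normal form yields diagonal entries (1,1,1,1,1).

Boundary ∂_2: C_2 → C_1 sends each 2-simplex [p,q,r] to [q,r] − [p,r] + [p,q]. For instance
  ∂[0,3,4] = [3,4] − [0,4] + [0,3],
  ∂[1,2,3] = [2,3] − [1,3] + [1,2].
The resulting 12×8 matrix has rank 7, and its Smith normal form has invariant factors (1,1,1,1,1,1,1).

Now H_k = ker ∂_k / im ∂_{k+1}, so:

  H_0: rank C_0 − rank ∂_1 = 6 − 5 = 1, and the invariant factors of ∂_1 are all 1, so H_0 = Z.
  H_1: rank ker ∂_1 − rank ∂_2 = (12 − 5) − 7 = 0, and the invariant factors of ∂_2 are all 1, so H_1 = 0.
  H_2: rank ker ∂_2 − rank ∂_3 = (8 − 7) − 0 = 1, and there is no ∂_3, so H_2 = Z.

H_0 = Z,  H_1 = 0,  H_2 = Z.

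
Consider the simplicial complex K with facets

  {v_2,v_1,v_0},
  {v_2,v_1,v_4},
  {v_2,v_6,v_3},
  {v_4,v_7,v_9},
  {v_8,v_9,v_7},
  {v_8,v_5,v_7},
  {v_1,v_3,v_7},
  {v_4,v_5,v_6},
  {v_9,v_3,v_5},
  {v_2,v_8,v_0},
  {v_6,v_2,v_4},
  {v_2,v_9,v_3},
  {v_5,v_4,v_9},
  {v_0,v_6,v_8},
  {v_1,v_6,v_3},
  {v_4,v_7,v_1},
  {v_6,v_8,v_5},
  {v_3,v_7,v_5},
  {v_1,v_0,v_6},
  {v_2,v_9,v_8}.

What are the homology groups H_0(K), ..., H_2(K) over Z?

K has 10 vertices, 30 edges, 20 triangles.
rank ∂_0 = 0, rank ∂_1 = 9 ⇒ b_0 = 10 − 0 − 9 = 1; all invariant factors of ∂_1 are 1 so no torsion. So H_0 ≅ Z.
rank ∂_1 = 9, rank ∂_2 = 20 ⇒ b_1 = 30 − 9 − 20 = 1; ∂_2 has invariant factor(s) [2] giving torsion. So H_1 ≅ Z ⊕ Z_2.
rank ∂_2 = 20, rank ∂_3 = 0 ⇒ b_2 = 20 − 20 − 0 = 0. So H_2 ≅ 0.

H_0 ≅ Z,  H_1 ≅ Z ⊕ Z_2,  H_2 = 0.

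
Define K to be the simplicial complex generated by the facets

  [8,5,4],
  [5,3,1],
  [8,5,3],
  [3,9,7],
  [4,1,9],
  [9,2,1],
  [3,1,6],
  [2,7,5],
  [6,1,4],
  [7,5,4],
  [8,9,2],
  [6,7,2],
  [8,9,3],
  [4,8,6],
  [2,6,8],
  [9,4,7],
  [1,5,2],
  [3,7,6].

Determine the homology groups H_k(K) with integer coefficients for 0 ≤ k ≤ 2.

K has 9 vertices, 27 edges, 18 triangles.
rank ∂_0 = 0, rank ∂_1 = 8 ⇒ b_0 = 9 − 0 − 8 = 1; all invariant factors of ∂_1 are 1 so no torsion. So H_0 ≅ Z.
rank ∂_1 = 8, rank ∂_2 = 17 ⇒ b_1 = 27 − 8 − 17 = 2; all invariant factors of ∂_2 are 1 so no torsion. So H_1 ≅ Z^2.
rank ∂_2 = 17, rank ∂_3 = 0 ⇒ b_2 = 18 − 17 − 0 = 1. So H_2 ≅ Z.

H_0 = Z,  H_1 = Z^2,  H_2 = Z.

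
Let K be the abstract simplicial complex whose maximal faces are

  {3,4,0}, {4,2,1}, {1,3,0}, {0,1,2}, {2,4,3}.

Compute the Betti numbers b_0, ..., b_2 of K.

Fix the vertex order 0 < 1 < 2 < 3 < 4 and write every simplex with vertices in increasing order. Then dim K = 2 and the simplices of K are:

  0-simplices (5): [0], [1], [2], [3], [4]
  1-simplices (10): [0,1], [0,2], [0,3], [0,4], [1,2], [1,3], [1,4], [2,3], [2,4], [3,4]
  2-simplices (5): [0,1,2], [0,1,3], [0,3,4], [1,2,4], [2,3,4]

Hence C_0 ≅ Z^5, C_1 ≅ Z^10, C_2 ≅ Z^5.

The boundary map ∂_1: C_1 → C_0 maps an edge to its endpoints' difference, ∂[p,q] = q − p. For instance
  ∂[0,2] = [2] − [0].
As a 5×10 matrix over Z this has rank 4, with invariant factors (1,1,1,1).

∂_2: C_2 → C_1 acts by ∂[p,q,r] = [q,r] − [p,r] + [p,q]. For instance
  ∂[1,2,4] = [2,4] − [1,4] + [1,2],
  ∂[0,1,3] = [1,3] − [0,3] + [0,1].
This gives a 10×5 integer matrix of rank 5; reducing to Smith normal form yields diagonal entries (1,1,1,1,1).

From H_k ≅ ker(∂_k) / im(∂_{k+1}) we obtain:

  H_0: rank C_0 − rank ∂_1 = 5 − 4 = 1, and the invariant factors of ∂_1 are all 1, so H_0 = Z.
  H_1: rank ker ∂_1 − rank ∂_2 = (10 − 4) − 5 = 1, and the invariant factors of ∂_2 are all 1, so H_1 = Z.
  H_2: rank ker ∂_2 − rank ∂_3 = (5 − 5) − 0 = 0, and there is no ∂_3, so H_2 = 0.

As a check, the Euler characteristic is 5 − 10 + 5 = 0, which agrees with 1 − 1 + 0 = 0.

Hence the Betti numbers are b_0 = 1, b_1 = 1, b_2 = 0.

b_0 = 1, b_1 = 1, b_2 = 0.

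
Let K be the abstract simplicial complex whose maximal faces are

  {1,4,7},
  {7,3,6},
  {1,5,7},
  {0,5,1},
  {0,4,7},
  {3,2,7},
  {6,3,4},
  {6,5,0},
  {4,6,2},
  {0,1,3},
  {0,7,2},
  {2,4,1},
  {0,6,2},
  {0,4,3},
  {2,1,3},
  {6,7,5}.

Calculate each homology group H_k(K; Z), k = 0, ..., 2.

H_0 ≅ Z,  H_1 ≅ Z^2,  H_2 ≅ Z.

K has 8 vertices, 24 edges, 16 triangles.
rank ∂_0 = 0, rank ∂_1 = 7 ⇒ b_0 = 8 − 0 − 7 = 1; all invariant factors of ∂_1 are 1 so no torsion. So H_0 ≅ Z.
rank ∂_1 = 7, rank ∂_2 = 15 ⇒ b_1 = 24 − 7 − 15 = 2; all invariant factors of ∂_2 are 1 so no torsion. So H_1 ≅ Z^2.
rank ∂_2 = 15, rank ∂_3 = 0 ⇒ b_2 = 16 − 15 − 0 = 1. So H_2 ≅ Z.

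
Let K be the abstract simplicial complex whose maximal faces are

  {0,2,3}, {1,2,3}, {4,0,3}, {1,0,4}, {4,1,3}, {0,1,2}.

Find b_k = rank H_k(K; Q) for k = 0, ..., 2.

b_0 = 1, b_1 = 0, b_2 = 1.

Order the vertices as 0 < 1 < 2 < 3 < 4. Listing each simplex with vertices in this order, K has dimension 2 with simplices:

  0-simplices (5): [0], [1], [2], [3], [4]
  1-simplices (9): [0,1], [0,2], [0,3], [0,4], [1,2], [1,3], [1,4], [2,3], [3,4]
  2-simplices (6): [0,1,2], [0,1,4], [0,2,3], [0,3,4], [1,2,3], [1,3,4]

giving chain groups C_0 ≅ Z^5, C_1 ≅ Z^9, C_2 ≅ Z^6.

∂_1: C_1 → C_0 is given by ∂[p,q] = [q] − [p].
As a 5×9 matrix over Z this has rank 4, with invariant factors (1,1,1,1).

The boundary map ∂_2: C_2 → C_1 acts by ∂[p,q,r] = [q,r] − [p,r] + [p,q]. For instance
  ∂[1,2,3] = [2,3] − [1,3] + [1,2],
  ∂[1,3,4] = [3,4] − [1,4] + [1,3].
The 9×6 boundary matrix has rank 5 and Smith normal form diag(1,1,1,1,1).

Now H_k = ker ∂_k / im ∂_{k+1}, so:

  H_0: rank C_0 − rank ∂_1 = 5 − 4 = 1, and the invariant factors of ∂_1 are all 1, so H_0 = Z.
  H_1: rank ker ∂_1 − rank ∂_2 = (9 − 4) − 5 = 0, and the invariant factors of ∂_2 are all 1, so H_1 = 0.
  H_2: rank ker ∂_2 − rank ∂_3 = (6 − 5) − 0 = 1, and there is no ∂_3, so H_2 = Z.

Hence the Betti numbers are b_0 = 1, b_1 = 0, b_2 = 1.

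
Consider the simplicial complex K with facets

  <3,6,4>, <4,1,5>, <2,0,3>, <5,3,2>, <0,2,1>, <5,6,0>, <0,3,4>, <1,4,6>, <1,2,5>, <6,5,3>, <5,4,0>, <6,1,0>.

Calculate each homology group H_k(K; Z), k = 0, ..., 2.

K has 7 vertices, 18 edges, 12 triangles.
rank ∂_0 = 0, rank ∂_1 = 6 ⇒ b_0 = 7 − 0 − 6 = 1; all invariant factors of ∂_1 are 1 so no torsion. So H_0 ≅ Z.
rank ∂_1 = 6, rank ∂_2 = 12 ⇒ b_1 = 18 − 6 − 12 = 0; ∂_2 has invariant factor(s) [2] giving torsion. So H_1 ≅ Z/2Z.
rank ∂_2 = 12, rank ∂_3 = 0 ⇒ b_2 = 12 − 12 − 0 = 0. So H_2 ≅ 0.

H_0 ≅ Z,  H_1 ≅ Z/2Z,  H_2 = 0.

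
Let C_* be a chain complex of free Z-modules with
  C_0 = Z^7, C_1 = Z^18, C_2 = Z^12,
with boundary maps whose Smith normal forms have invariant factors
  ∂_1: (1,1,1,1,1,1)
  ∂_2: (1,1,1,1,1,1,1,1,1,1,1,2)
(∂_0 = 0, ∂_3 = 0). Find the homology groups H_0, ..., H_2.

H_0: b_0 = 7 − 0 − 6 = 1; torsion from ∂_1 factors > 1: none. So H_0 ≅ Z.
H_1: b_1 = 18 − 6 − 12 = 0; torsion from ∂_2 factors > 1: [2]. So H_1 ≅ Z/2Z.
H_2: b_2 = 12 − 12 − 0 = 0; torsion from ∂_3 factors > 1: none. So H_2 ≅ 0.

H_0 ≅ Z,  H_1 ≅ Z/2Z,  H_2 = 0.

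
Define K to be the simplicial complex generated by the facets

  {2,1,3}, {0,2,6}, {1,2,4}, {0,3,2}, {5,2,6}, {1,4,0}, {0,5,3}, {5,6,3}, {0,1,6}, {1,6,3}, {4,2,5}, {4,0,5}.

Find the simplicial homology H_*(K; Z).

K has 7 vertices, 18 edges, 12 triangles.
rank ∂_0 = 0, rank ∂_1 = 6 ⇒ b_0 = 7 − 0 − 6 = 1; all invariant factors of ∂_1 are 1 so no torsion. So H_0 ≅ Z.
rank ∂_1 = 6, rank ∂_2 = 12 ⇒ b_1 = 18 − 6 − 12 = 0; ∂_2 has invariant factor(s) [2] giving torsion. So H_1 ≅ Z_2.
rank ∂_2 = 12, rank ∂_3 = 0 ⇒ b_2 = 12 − 12 − 0 = 0. So H_2 ≅ 0.

H_0 = Z,  H_1 = Z_2,  H_2 = 0.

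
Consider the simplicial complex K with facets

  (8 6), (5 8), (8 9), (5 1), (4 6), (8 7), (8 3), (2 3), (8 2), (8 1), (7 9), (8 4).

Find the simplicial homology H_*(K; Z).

H_0 = Z,  H_1 = Z^4.

Order the vertices as 1 < 2 < 3 < 4 < 5 < 6 < 7 < 8 < 9. Listing each simplex with vertices in this order, K has dimension 1 with simplices:

  0-simplices (9): [1], [2], [3], [4], [5], [6], [7], [8], [9]
  1-simplices (12): [1,5], [1,8], [2,3], [2,8], [3,8], [4,6], [4,8], [5,8], [6,8], [7,8], [7,9], [8,9]

Hence C_0 ≅ Z^9, C_1 ≅ Z^12.

Boundary ∂_1: C_1 → C_0 is given by ∂[p,q] = [q] − [p]. For instance
  ∂[6,8] = [8] − [6].
As a 9×12 matrix over Z this has rank 8, with invariant factors (1,1,1,1,1,1,1,1).

Computing H_k = (kernel of ∂_k) / (image of ∂_{k+1}):

  H_0: rank C_0 − rank ∂_1 = 9 − 8 = 1, and the invariant factors of ∂_1 are all 1, so H_0 ≅ Z.
  H_1: rank ker ∂_1 − rank ∂_2 = (12 − 8) − 0 = 4, and there is no ∂_2, so H_1 ≅ Z^4.

As a check, the Euler characteristic is 9 − 12 = -3, which agrees with 1 − 4 = -3.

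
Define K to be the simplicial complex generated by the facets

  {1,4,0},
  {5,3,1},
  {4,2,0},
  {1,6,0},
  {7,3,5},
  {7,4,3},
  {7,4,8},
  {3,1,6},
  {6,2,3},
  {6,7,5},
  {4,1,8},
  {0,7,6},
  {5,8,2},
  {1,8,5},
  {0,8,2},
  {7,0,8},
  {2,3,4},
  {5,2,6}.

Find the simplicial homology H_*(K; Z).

K has 9 vertices, 27 edges, 18 triangles.
rank ∂_0 = 0, rank ∂_1 = 8 ⇒ b_0 = 9 − 0 − 8 = 1; all invariant factors of ∂_1 are 1 so no torsion. So H_0 = Z.
rank ∂_1 = 8, rank ∂_2 = 18 ⇒ b_1 = 27 − 8 − 18 = 1; ∂_2 has invariant factor(s) [2] giving torsion. So H_1 = Z ⊕ Z/2Z.
rank ∂_2 = 18, rank ∂_3 = 0 ⇒ b_2 = 18 − 18 − 0 = 0. So H_2 = 0.

H_0 ≅ Z,  H_1 ≅ Z ⊕ Z/2Z,  H_2 = 0.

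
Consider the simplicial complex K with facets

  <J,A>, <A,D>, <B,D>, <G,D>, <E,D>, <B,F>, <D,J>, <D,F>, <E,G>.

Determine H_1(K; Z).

Fix the vertex order A < B < D < E < F < G < J and write every simplex with vertices in increasing order. Then dim K = 1 and the simplices of K are:

  0-simplices (7): A, B, D, E, F, G, J
  1-simplices (9): AD, AJ, BD, BF, DE, DF, DG, DJ, EG

giving chain groups C_0 ≅ Z^7, C_1 ≅ Z^9.

∂_1: C_1 → C_0 maps an edge to its endpoints' difference, ∂[p,q] = q − p. For instance
  ∂DG = G − D.
The resulting 7×9 matrix has rank 6, and its Smith normal form has invariant factors (1,1,1,1,1,1).

Computing H_k = (kernel of ∂_k) / (image of ∂_{k+1}):

  H_1: rank ker ∂_1 − rank ∂_2 = (9 − 6) − 0 = 3, and there is no ∂_2, so H_1 ≅ Z^3.

H_1 = Z^3.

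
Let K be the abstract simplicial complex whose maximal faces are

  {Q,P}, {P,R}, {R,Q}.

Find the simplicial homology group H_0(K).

H_0 ≅ Z.

Take the total order P < Q < R on the vertex set. Then K (dimension 1) consists of the simplices:

  0-simplices (3): P, Q, R
  1-simplices (3): PQ, PR, QR

Hence C_0 ≅ Z^3, C_1 ≅ Z^3.

The boundary map ∂_1: C_1 → C_0 maps an edge to its endpoints' difference, ∂[p,q] = q − p. For instance
  ∂PR = R − P.
This gives a 3×3 integer matrix of rank 2; reducing to Smith normal form yields diagonal entries (1,1).

Now H_k = ker ∂_k / im ∂_{k+1}, so:

  H_0: rank C_0 − rank ∂_1 = 3 − 2 = 1, and the invariant factors of ∂_1 are all 1, so H_0 ≅ Z.

(K is a triangulation of the circle S^1.)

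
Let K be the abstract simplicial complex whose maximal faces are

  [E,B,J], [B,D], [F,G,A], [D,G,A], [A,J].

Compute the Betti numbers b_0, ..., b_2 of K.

Take the total order A < B < D < E < F < G < J on the vertex set. Then K (dimension 2) consists of the simplices:

  0-simplices (7): A, B, D, E, F, G, J
  1-simplices (10): AD, AF, AG, AJ, BD, BE, BJ, DG, EJ, FG
  2-simplices (3): ADG, AFG, BEJ

giving chain groups C_0 ≅ Z^7, C_1 ≅ Z^10, C_2 ≅ Z^3.

The boundary map ∂_1: C_1 → C_0 is given by ∂[p,q] = [q] − [p]. For instance
  ∂AJ = J − A.
The 7×10 boundary matrix has rank 6 and Smith normal form diag(1,1,1,1,1,1).

The boundary map ∂_2: C_2 → C_1 acts by ∂[p,q,r] = [q,r] − [p,r] + [p,q]. For instance
  ∂AFG = FG − AG + AF,
  ∂BEJ = EJ − BJ + BE.
The 10×3 boundary matrix has rank 3 and Smith normal form diag(1,1,1).

Computing H_k = (kernel of ∂_k) / (image of ∂_{k+1}):

  H_0: rank C_0 − rank ∂_1 = 7 − 6 = 1, and the invariant factors of ∂_1 are all 1, so H_0 = Z.
  H_1: rank ker ∂_1 − rank ∂_2 = (10 − 6) − 3 = 1, and the invariant factors of ∂_2 are all 1, so H_1 = Z.
  H_2: rank ker ∂_2 − rank ∂_3 = (3 − 3) − 0 = 0, and there is no ∂_3, so H_2 = 0.

Hence the Betti numbers are b_0 = 1, b_1 = 1, b_2 = 0.

b_0 = 1, b_1 = 1, b_2 = 0.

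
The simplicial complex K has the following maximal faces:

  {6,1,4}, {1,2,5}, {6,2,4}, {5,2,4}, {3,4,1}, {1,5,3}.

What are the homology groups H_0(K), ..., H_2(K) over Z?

Take the total order 1 < 2 < 3 < 4 < 5 < 6 on the vertex set. Then K (dimension 2) consists of the simplices:

  0-simplices (6): [1], [2], [3], [4], [5], [6]
  1-simplices (12): [1,2], [1,3], [1,4], [1,5], [1,6], [2,4], [2,5], [2,6], [3,4], [3,5], [4,5], [4,6]
  2-simplices (6): [1,2,5], [1,3,4], [1,3,5], [1,4,6], [2,4,5], [2,4,6]

so the chain groups are C_0 ≅ Z^6, C_1 ≅ Z^12, C_2 ≅ Z^6.

∂_1: C_1 → C_0 maps an edge to its endpoints' difference, ∂[p,q] = q − p. For instance
  ∂[2,5] = [5] − [2].
As a 6×12 matrix over Z this has rank 5, with invariant factors (1,1,1,1,1).

Boundary ∂_2: C_2 → C_1 maps a triangle to the signed sum of its edges. For instance
  ∂[2,4,5] = [4,5] − [2,5] + [2,4],
  ∂[1,4,6] = [4,6] − [1,6] + [1,4].
The resulting 12×6 matrix has rank 6, and its Smith normal form has invariant factors (1,1,1,1,1,1).

Computing H_k = (kernel of ∂_k) / (image of ∂_{k+1}):

  H_0: rank C_0 − rank ∂_1 = 6 − 5 = 1, and the invariant factors of ∂_1 are all 1, so H_0 ≅ Z.
  H_1: rank ker ∂_1 − rank ∂_2 = (12 − 5) − 6 = 1, and the invariant factors of ∂_2 are all 1, so H_1 ≅ Z.
  H_2: rank ker ∂_2 − rank ∂_3 = (6 − 6) − 0 = 0, and there is no ∂_3, so H_2 ≅ 0.

H_0 = Z,  H_1 = Z,  H_2 = 0.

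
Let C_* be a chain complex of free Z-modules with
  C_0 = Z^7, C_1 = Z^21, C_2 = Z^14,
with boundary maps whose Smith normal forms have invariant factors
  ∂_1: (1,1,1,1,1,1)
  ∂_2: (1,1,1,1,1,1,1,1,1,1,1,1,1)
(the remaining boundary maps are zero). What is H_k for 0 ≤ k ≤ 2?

H_0 = Z,  H_1 = Z^2,  H_2 = Z.

H_0: b_0 = 7 − 0 − 6 = 1; torsion from ∂_1 factors > 1: none. So H_0 = Z.
H_1: b_1 = 21 − 6 − 13 = 2; torsion from ∂_2 factors > 1: none. So H_1 = Z^2.
H_2: b_2 = 14 − 13 − 0 = 1; torsion from ∂_3 factors > 1: none. So H_2 = Z.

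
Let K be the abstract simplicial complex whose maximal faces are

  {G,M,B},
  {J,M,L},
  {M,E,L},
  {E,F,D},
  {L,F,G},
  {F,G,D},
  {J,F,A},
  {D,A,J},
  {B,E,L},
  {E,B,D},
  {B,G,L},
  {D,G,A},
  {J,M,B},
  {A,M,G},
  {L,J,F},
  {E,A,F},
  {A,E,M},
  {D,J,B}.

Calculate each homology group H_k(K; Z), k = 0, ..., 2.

H_0 ≅ Z,  H_1 ≅ Z ⊕ Z/2Z,  H_2 = 0.

Take the total order A < B < D < E < F < G < J < L < M on the vertex set. Then K (dimension 2) consists of the simplices:

  0-simplices (9): A, B, D, E, F, G, J, L, M
  1-simplices (27): AD, AE, AF, AG, AJ, AM, BD, BE, BG, BJ, BL, BM, DE, DF, DG, DJ, EF, EL, EM, FG, FJ, FL, GL, GM, JL, JM, LM
  2-simplices (18): ADG, ADJ, AEF, AEM, AFJ, AGM, BDE, BDJ, BEL, BGL, BGM, BJM, DEF, DFG, ELM, FGL, FJL, JLM

giving chain groups C_0 ≅ Z^9, C_1 ≅ Z^27, C_2 ≅ Z^18.

∂_1: C_1 → C_0 sends each edge [p,q] (with p < q) to q − p.
As a 9×27 matrix over Z this has rank 8, with invariant factors (1,1,1,1,1,1,1,1).

Boundary ∂_2: C_2 → C_1 maps a triangle to the signed sum of its edges. For instance
  ∂AEF = EF − AF + AE,
  ∂ADG = DG − AG + AD.
The resulting 27×18 matrix has rank 18, and its Smith normal form has invariant factors (1,1,1,1,1,1,1,1,1,1,1,1,1,1,1,1,1,2).

Reading off H_k = ker ∂_k / im ∂_{k+1}:

  H_0: rank C_0 − rank ∂_1 = 9 − 8 = 1, and the invariant factors of ∂_1 are all 1, so H_0 ≅ Z.
  H_1: rank ker ∂_1 − rank ∂_2 = (27 − 8) − 18 = 1, and ∂_2 has invariant factor 2 > 1, so H_1 ≅ Z ⊕ Z/2Z.
  H_2: rank ker ∂_2 − rank ∂_3 = (18 − 18) − 0 = 0, and there is no ∂_3, so H_2 ≅ 0.

As a check, the Euler characteristic is 9 − 27 + 18 = 0, which agrees with 1 − 1 + 0 = 0.
(K is a triangulation of the Klein bottle.)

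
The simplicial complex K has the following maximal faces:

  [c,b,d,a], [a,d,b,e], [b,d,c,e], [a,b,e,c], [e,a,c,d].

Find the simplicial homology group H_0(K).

H_0 ≅ Z.

Order the vertices as a < b < c < d < e. Listing each simplex with vertices in this order, K has dimension 3 with simplices:

  0-simplices (5): a, b, c, d, e
  1-simplices (10): ab, ac, ad, ae, bc, bd, be, cd, ce, de
  2-simplices (10): abc, abd, abe, acd, ace, ade, bcd, bce, bde, cde
  3-simplices (5): abcd, abce, abde, acde, bcde

so the chain groups are C_0 ≅ Z^5, C_1 ≅ Z^10, C_2 ≅ Z^10, C_3 ≅ Z^5.

∂_1: C_1 → C_0 is given by ∂[p,q] = [q] − [p]. For instance
  ∂bc = c − b.
The 5×10 boundary matrix has rank 4 and Smith normal form diag(1,1,1,1).

∂_2: C_2 → C_1 acts by ∂[p,q,r] = [q,r] − [p,r] + [p,q]. For instance
  ∂abe = be − ae + ab,
  ∂bde = de − be + bd.
The resulting 10×10 matrix has rank 6, and its Smith normal form has invariant factors (1,1,1,1,1,1).

∂_3: C_3 → C_2 sends each 3-simplex σ to the alternating sum Σ_i (−1)^i (σ with its i-th vertex removed). For instance
  ∂abcd = bcd − acd + abd − abc,
  ∂acde = cde − ade + ace − acd.
The 10×5 boundary matrix has rank 4 and Smith normal form diag(1,1,1,1).

Now H_k = ker ∂_k / im ∂_{k+1}, so:

  H_0: rank C_0 − rank ∂_1 = 5 − 4 = 1, and the invariant factors of ∂_1 are all 1, so H_0 = Z.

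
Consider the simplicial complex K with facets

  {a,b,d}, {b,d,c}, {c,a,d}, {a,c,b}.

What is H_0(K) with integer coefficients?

We work with the vertex ordering a < b < c < d. The simplices of K, each written with vertices in increasing order, are:

  0-simplices (4): a, b, c, d
  1-simplices (6): ab, ac, ad, bc, bd, cd
  2-simplices (4): abc, abd, acd, bcd

so the chain groups are C_0 ≅ Z^4, C_1 ≅ Z^6, C_2 ≅ Z^4.

Boundary ∂_1: C_1 → C_0 maps an edge to its endpoints' difference, ∂[p,q] = q − p.
This gives a 4×6 integer matrix of rank 3; reducing to Smith normal form yields diagonal entries (1,1,1).

Boundary ∂_2: C_2 → C_1 sends each 2-simplex [p,q,r] to [q,r] − [p,r] + [p,q]. For instance
  ∂acd = cd − ad + ac,
  ∂abd = bd − ad + ab.
The 6×4 boundary matrix has rank 3 and Smith normal form diag(1,1,1).

From H_k ≅ ker(∂_k) / im(∂_{k+1}) we obtain:

  H_0: rank C_0 − rank ∂_1 = 4 − 3 = 1, and the invariant factors of ∂_1 are all 1, so H_0 = Z.

H_0 ≅ Z.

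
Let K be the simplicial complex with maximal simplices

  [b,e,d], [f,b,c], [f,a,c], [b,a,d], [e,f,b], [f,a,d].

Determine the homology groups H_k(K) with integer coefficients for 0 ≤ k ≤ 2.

Order the vertices as a < b < c < d < e < f. Listing each simplex with vertices in this order, K has dimension 2 with simplices:

  0-simplices (6): a, b, c, d, e, f
  1-simplices (12): ab, ac, ad, af, bc, bd, be, bf, cf, de, df, ef
  2-simplices (6): abd, acf, adf, bcf, bde, bef

giving chain groups C_0 ≅ Z^6, C_1 ≅ Z^12, C_2 ≅ Z^6.

The boundary map ∂_1: C_1 → C_0 sends each edge [p,q] (with p < q) to q − p. For instance
  ∂df = f − d.
The resulting 6×12 matrix has rank 5, and its Smith normal form has invariant factors (1,1,1,1,1).

∂_2: C_2 → C_1 sends each 2-simplex [p,q,r] to [q,r] − [p,r] + [p,q]. For instance
  ∂bef = ef − bf + be,
  ∂bcf = cf − bf + bc.
The resulting 12×6 matrix has rank 6, and its Smith normal form has invariant factors (1,1,1,1,1,1).

Reading off H_k = ker ∂_k / im ∂_{k+1}:

  H_0: rank C_0 − rank ∂_1 = 6 − 5 = 1, and the invariant factors of ∂_1 are all 1, so H_0 = Z.
  H_1: rank ker ∂_1 − rank ∂_2 = (12 − 5) − 6 = 1, and the invariant factors of ∂_2 are all 1, so H_1 = Z.
  H_2: rank ker ∂_2 − rank ∂_3 = (6 − 6) − 0 = 0, and there is no ∂_3, so H_2 = 0.

H_0 ≅ Z,  H_1 ≅ Z,  H_2 = 0.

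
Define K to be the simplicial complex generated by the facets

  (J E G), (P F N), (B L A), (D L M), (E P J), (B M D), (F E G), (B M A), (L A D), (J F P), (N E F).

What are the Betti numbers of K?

We work with the vertex ordering A < B < D < E < F < G < J < L < M < N < P. The simplices of K, each written with vertices in increasing order, are:

  0-simplices (11): A, B, D, E, F, G, J, L, M, N, P
  1-simplices (22): AB, AD, AL, AM, BD, BL, BM, DL, DM, EF, EG, EJ, EN, EP, FG, FJ, FN, FP, GJ, JP, LM, NP
  2-simplices (11): ABL, ABM, ADL, BDM, DLM, EFG, EFN, EGJ, EJP, FJP, FNP

Hence C_0 ≅ Z^11, C_1 ≅ Z^22, C_2 ≅ Z^11.

The boundary map ∂_1: C_1 → C_0 sends each edge [p,q] (with p < q) to q − p. For instance
  ∂AL = L − A.
The 11×22 boundary matrix has rank 9 and Smith normal form diag(1,1,1,1,1,1,1,1,1).

∂_2: C_2 → C_1 acts by ∂[p,q,r] = [q,r] − [p,r] + [p,q]. For instance
  ∂EFN = FN − EN + EF,
  ∂ABL = BL − AL + AB.
The resulting 22×11 matrix has rank 11, and its Smith normal form has invariant factors (1,1,1,1,1,1,1,1,1,1,1).

From H_k ≅ ker(∂_k) / im(∂_{k+1}) we obtain:

  H_0: rank C_0 − rank ∂_1 = 11 − 9 = 2, and the invariant factors of ∂_1 are all 1, so H_0 = Z^2.
  H_1: rank ker ∂_1 − rank ∂_2 = (22 − 9) − 11 = 2, and the invariant factors of ∂_2 are all 1, so H_1 = Z^2.
  H_2: rank ker ∂_2 − rank ∂_3 = (11 − 11) − 0 = 0, and there is no ∂_3, so H_2 = 0.

As a check, the Euler characteristic is 11 − 22 + 11 = 0, which agrees with 2 − 2 + 0 = 0.

Hence the Betti numbers are b_0 = 2, b_1 = 2, b_2 = 0.

b_0 = 2, b_1 = 2, b_2 = 0.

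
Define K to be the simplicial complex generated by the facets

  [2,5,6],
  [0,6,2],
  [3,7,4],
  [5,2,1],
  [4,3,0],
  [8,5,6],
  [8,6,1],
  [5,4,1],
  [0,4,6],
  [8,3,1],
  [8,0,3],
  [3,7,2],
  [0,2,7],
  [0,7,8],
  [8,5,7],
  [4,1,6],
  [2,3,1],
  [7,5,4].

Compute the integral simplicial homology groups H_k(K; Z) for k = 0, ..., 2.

K has 9 vertices, 27 edges, 18 triangles.
rank ∂_0 = 0, rank ∂_1 = 8 ⇒ b_0 = 9 − 0 − 8 = 1; all invariant factors of ∂_1 are 1 so no torsion. So H_0 ≅ Z.
rank ∂_1 = 8, rank ∂_2 = 18 ⇒ b_1 = 27 − 8 − 18 = 1; ∂_2 has invariant factor(s) [2] giving torsion. So H_1 ≅ Z ⊕ Z/2Z.
rank ∂_2 = 18, rank ∂_3 = 0 ⇒ b_2 = 18 − 18 − 0 = 0. So H_2 ≅ 0.

H_0 ≅ Z,  H_1 ≅ Z ⊕ Z/2Z,  H_2 = 0.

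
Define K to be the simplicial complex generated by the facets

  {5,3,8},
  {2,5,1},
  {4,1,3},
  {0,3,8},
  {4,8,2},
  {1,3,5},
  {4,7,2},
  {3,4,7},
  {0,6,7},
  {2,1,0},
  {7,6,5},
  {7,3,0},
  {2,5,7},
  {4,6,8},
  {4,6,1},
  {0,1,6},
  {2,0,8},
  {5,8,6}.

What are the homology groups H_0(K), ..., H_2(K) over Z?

H_0 = Z,  H_1 = Z^2,  H_2 = Z.

We work with the vertex ordering 0 < 1 < 2 < 3 < 4 < 5 < 6 < 7 < 8. The simplices of K, each written with vertices in increasing order, are:

  0-simplices (9): [0], [1], [2], [3], [4], [5], [6], [7], [8]
  1-simplices (27): (27 of them)
  2-simplices (18): [0,1,2], [0,1,6], [0,2,8], [0,3,7], [0,3,8], [0,6,7], [1,2,5], [1,3,4], [1,3,5], [1,4,6], [2,4,7], [2,4,8], [2,5,7], [3,4,7], [3,5,8], [4,6,8], [5,6,7], [5,6,8]

so the chain groups are C_0 ≅ Z^9, C_1 ≅ Z^27, C_2 ≅ Z^18.

Boundary ∂_1: C_1 → C_0 maps an edge to its endpoints' difference, ∂[p,q] = q − p. For instance
  ∂[0,8] = [8] − [0].
The 9×27 boundary matrix has rank 8 and Smith normal form diag(1,1,1,1,1,1,1,1).

The boundary map ∂_2: C_2 → C_1 acts by ∂[p,q,r] = [q,r] − [p,r] + [p,q]. For instance
  ∂[5,6,8] = [6,8] − [5,8] + [5,6],
  ∂[1,4,6] = [4,6] − [1,6] + [1,4].
The resulting 27×18 matrix has rank 17, and its Smith normal form has invariant factors (1,1,1,1,1,1,1,1,1,1,1,1,1,1,1,1,1).

Computing H_k = (kernel of ∂_k) / (image of ∂_{k+1}):

  H_0: rank C_0 − rank ∂_1 = 9 − 8 = 1, and the invariant factors of ∂_1 are all 1, so H_0 ≅ Z.
  H_1: rank ker ∂_1 − rank ∂_2 = (27 − 8) − 17 = 2, and the invariant factors of ∂_2 are all 1, so H_1 ≅ Z^2.
  H_2: rank ker ∂_2 − rank ∂_3 = (18 − 17) − 0 = 1, and there is no ∂_3, so H_2 ≅ Z.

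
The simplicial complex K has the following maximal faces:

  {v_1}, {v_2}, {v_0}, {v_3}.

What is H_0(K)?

H_0 = Z^4.

Take the total order v_0 < v_1 < v_2 < v_3 on the vertex set. Then K (dimension 0) consists of the simplices:

  0-simplices (4): [v_0], [v_1], [v_2], [v_3]

so the chain groups are C_0 ≅ Z^4.

Now H_k = ker ∂_k / im ∂_{k+1}, so:

  H_0: rank C_0 − rank ∂_1 = 4 − 0 = 4, and there is no ∂_1, so H_0 ≅ Z^4.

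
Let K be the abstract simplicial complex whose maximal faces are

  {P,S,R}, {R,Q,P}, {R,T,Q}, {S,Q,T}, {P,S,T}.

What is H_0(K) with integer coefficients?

We work with the vertex ordering P < Q < R < S < T. The simplices of K, each written with vertices in increasing order, are:

  0-simplices (5): P, Q, R, S, T
  1-simplices (10): PQ, PR, PS, PT, QR, QS, QT, RS, RT, ST
  2-simplices (5): PQR, PRS, PST, QRT, QST

giving chain groups C_0 ≅ Z^5, C_1 ≅ Z^10, C_2 ≅ Z^5.

Boundary ∂_1: C_1 → C_0 sends each edge [p,q] (with p < q) to q − p.
This gives a 5×10 integer matrix of rank 4; reducing to Smith normal form yields diagonal entries (1,1,1,1).

∂_2: C_2 → C_1 sends each 2-simplex [p,q,r] to [q,r] − [p,r] + [p,q]. For instance
  ∂PST = ST − PT + PS,
  ∂PRS = RS − PS + PR.
The 10×5 boundary matrix has rank 5 and Smith normal form diag(1,1,1,1,1).

From H_k ≅ ker(∂_k) / im(∂_{k+1}) we obtain:

  H_0: rank C_0 − rank ∂_1 = 5 − 4 = 1, and the invariant factors of ∂_1 are all 1, so H_0 ≅ Z.

H_0 = Z.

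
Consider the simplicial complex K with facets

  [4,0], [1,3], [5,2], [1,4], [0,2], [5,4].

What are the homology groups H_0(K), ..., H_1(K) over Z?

Fix the vertex order 0 < 1 < 2 < 3 < 4 < 5 and write every simplex with vertices in increasing order. Then dim K = 1 and the simplices of K are:

  0-simplices (6): [0], [1], [2], [3], [4], [5]
  1-simplices (6): [0,2], [0,4], [1,3], [1,4], [2,5], [4,5]

so the chain groups are C_0 ≅ Z^6, C_1 ≅ Z^6.

∂_1: C_1 → C_0 sends each edge [p,q] (with p < q) to q − p. For instance
  ∂[1,3] = [3] − [1].
As a 6×6 matrix over Z this has rank 5, with invariant factors (1,1,1,1,1).

Reading off H_k = ker ∂_k / im ∂_{k+1}:

  H_0: rank C_0 − rank ∂_1 = 6 − 5 = 1, and the invariant factors of ∂_1 are all 1, so H_0 = Z.
  H_1: rank ker ∂_1 − rank ∂_2 = (6 − 5) − 0 = 1, and there is no ∂_2, so H_1 = Z.

H_0 ≅ Z,  H_1 ≅ Z.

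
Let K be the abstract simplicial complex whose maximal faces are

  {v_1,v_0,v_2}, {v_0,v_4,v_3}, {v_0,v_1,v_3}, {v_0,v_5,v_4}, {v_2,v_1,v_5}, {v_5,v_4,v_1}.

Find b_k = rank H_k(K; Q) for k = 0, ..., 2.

b_0 = 1, b_1 = 1, b_2 = 0.

We work with the vertex ordering v_0 < v_1 < v_2 < v_3 < v_4 < v_5. The simplices of K, each written with vertices in increasing order, are:

  0-simplices (6): [v_0], [v_1], [v_2], [v_3], [v_4], [v_5]
  1-simplices (12): [v_0,v_1], [v_0,v_2], [v_0,v_3], [v_0,v_4], [v_0,v_5], [v_1,v_2], [v_1,v_3], [v_1,v_4], [v_1,v_5], [v_2,v_5], [v_3,v_4], [v_4,v_5]
  2-simplices (6): [v_0,v_1,v_2], [v_0,v_1,v_3], [v_0,v_3,v_4], [v_0,v_4,v_5], [v_1,v_2,v_5], [v_1,v_4,v_5]

so the chain groups are C_0 ≅ Z^6, C_1 ≅ Z^12, C_2 ≅ Z^6.

Boundary ∂_1: C_1 → C_0 sends each edge [p,q] (with p < q) to q − p.
The 6×12 boundary matrix has rank 5 and Smith normal form diag(1,1,1,1,1).

Boundary ∂_2: C_2 → C_1 acts by ∂[p,q,r] = [q,r] − [p,r] + [p,q]. For instance
  ∂[v_1,v_2,v_5] = [v_2,v_5] − [v_1,v_5] + [v_1,v_2],
  ∂[v_0,v_3,v_4] = [v_3,v_4] − [v_0,v_4] + [v_0,v_3].
The 12×6 boundary matrix has rank 6 and Smith normal form diag(1,1,1,1,1,1).

From H_k ≅ ker(∂_k) / im(∂_{k+1}) we obtain:

  H_0: rank C_0 − rank ∂_1 = 6 − 5 = 1, and the invariant factors of ∂_1 are all 1, so H_0 ≅ Z.
  H_1: rank ker ∂_1 − rank ∂_2 = (12 − 5) − 6 = 1, and the invariant factors of ∂_2 are all 1, so H_1 ≅ Z.
  H_2: rank ker ∂_2 − rank ∂_3 = (6 − 6) − 0 = 0, and there is no ∂_3, so H_2 ≅ 0.

(K is a triangulation of the cylinder S^1 x I.)

Hence the Betti numbers are b_0 = 1, b_1 = 1, b_2 = 0.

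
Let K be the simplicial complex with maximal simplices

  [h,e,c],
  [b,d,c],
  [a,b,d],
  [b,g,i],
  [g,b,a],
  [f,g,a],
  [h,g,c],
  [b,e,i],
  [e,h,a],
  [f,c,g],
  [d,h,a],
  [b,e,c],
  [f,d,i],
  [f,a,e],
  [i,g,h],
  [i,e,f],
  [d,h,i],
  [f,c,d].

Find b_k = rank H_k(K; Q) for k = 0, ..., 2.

b_0 = 1, b_1 = 2, b_2 = 1.

Order the vertices as a < b < c < d < e < f < g < h < i. Listing each simplex with vertices in this order, K has dimension 2 with simplices:

  0-simplices (9): a, b, c, d, e, f, g, h, i
  1-simplices (27): ab, ad, ae, af, ag, ah, bc, bd, be, bg, bi, cd, ce, cf, cg, ch, df, dh, di, ef, eh, ei, fg, fi, gh, gi, hi
  2-simplices (18): abd, abg, adh, aef, aeh, afg, bcd, bce, bei, bgi, cdf, ceh, cfg, cgh, dfi, dhi, efi, ghi

Hence C_0 ≅ Z^9, C_1 ≅ Z^27, C_2 ≅ Z^18.

The boundary map ∂_1: C_1 → C_0 maps an edge to its endpoints' difference, ∂[p,q] = q − p. For instance
  ∂cf = f − c.
As a 9×27 matrix over Z this has rank 8, with invariant factors (1,1,1,1,1,1,1,1).

Boundary ∂_2: C_2 → C_1 sends each 2-simplex [p,q,r] to [q,r] − [p,r] + [p,q]. For instance
  ∂cfg = fg − cg + cf,
  ∂aeh = eh − ah + ae.
The 27×18 boundary matrix has rank 17 and Smith normal form diag(1,1,1,1,1,1,1,1,1,1,1,1,1,1,1,1,1).

Now H_k = ker ∂_k / im ∂_{k+1}, so:

  H_0: rank C_0 − rank ∂_1 = 9 − 8 = 1, and the invariant factors of ∂_1 are all 1, so H_0 = Z.
  H_1: rank ker ∂_1 − rank ∂_2 = (27 − 8) − 17 = 2, and the invariant factors of ∂_2 are all 1, so H_1 = Z^2.
  H_2: rank ker ∂_2 − rank ∂_3 = (18 − 17) − 0 = 1, and there is no ∂_3, so H_2 = Z.

Hence the Betti numbers are b_0 = 1, b_1 = 2, b_2 = 1.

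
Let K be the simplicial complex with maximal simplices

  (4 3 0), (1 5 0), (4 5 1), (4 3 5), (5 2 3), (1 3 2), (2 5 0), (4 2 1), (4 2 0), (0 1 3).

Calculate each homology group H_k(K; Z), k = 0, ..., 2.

We work with the vertex ordering 0 < 1 < 2 < 3 < 4 < 5. The simplices of K, each written with vertices in increasing order, are:

  0-simplices (6): [0], [1], [2], [3], [4], [5]
  1-simplices (15): [0,1], [0,2], [0,3], [0,4], [0,5], [1,2], [1,3], [1,4], [1,5], [2,3], [2,4], [2,5], [3,4], [3,5], [4,5]
  2-simplices (10): [0,1,3], [0,1,5], [0,2,4], [0,2,5], [0,3,4], [1,2,3], [1,2,4], [1,4,5], [2,3,5], [3,4,5]

giving chain groups C_0 ≅ Z^6, C_1 ≅ Z^15, C_2 ≅ Z^10.

The boundary map ∂_1: C_1 → C_0 sends each edge [p,q] (with p < q) to q − p. For instance
  ∂[2,5] = [5] − [2].
The 6×15 boundary matrix has rank 5 and Smith normal form diag(1,1,1,1,1).

The boundary map ∂_2: C_2 → C_1 maps a triangle to the signed sum of its edges. For instance
  ∂[1,2,3] = [2,3] − [1,3] + [1,2],
  ∂[1,4,5] = [4,5] − [1,5] + [1,4].
The resulting 15×10 matrix has rank 10, and its Smith normal form has invariant factors (1,1,1,1,1,1,1,1,1,2).

Reading off H_k = ker ∂_k / im ∂_{k+1}:

  H_0: rank C_0 − rank ∂_1 = 6 − 5 = 1, and the invariant factors of ∂_1 are all 1, so H_0 = Z.
  H_1: rank ker ∂_1 − rank ∂_2 = (15 − 5) − 10 = 0, and ∂_2 has invariant factor 2 > 1, so H_1 = Z/2Z.
  H_2: rank ker ∂_2 − rank ∂_3 = (10 − 10) − 0 = 0, and there is no ∂_3, so H_2 = 0.

As a check, the Euler characteristic is 6 − 15 + 10 = 1, which agrees with 1 − 0 + 0 = 1.

H_0 ≅ Z,  H_1 ≅ Z/2Z,  H_2 = 0.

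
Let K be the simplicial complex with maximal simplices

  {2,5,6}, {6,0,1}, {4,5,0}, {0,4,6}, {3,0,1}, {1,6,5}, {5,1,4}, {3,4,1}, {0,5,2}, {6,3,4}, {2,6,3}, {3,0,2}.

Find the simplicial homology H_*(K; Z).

K has 7 vertices, 18 edges, 12 triangles.
rank ∂_0 = 0, rank ∂_1 = 6 ⇒ b_0 = 7 − 0 − 6 = 1; all invariant factors of ∂_1 are 1 so no torsion. So H_0 ≅ Z.
rank ∂_1 = 6, rank ∂_2 = 12 ⇒ b_1 = 18 − 6 − 12 = 0; ∂_2 has invariant factor(s) [2] giving torsion. So H_1 ≅ Z/2Z.
rank ∂_2 = 12, rank ∂_3 = 0 ⇒ b_2 = 12 − 12 − 0 = 0. So H_2 ≅ 0.

H_0 ≅ Z,  H_1 ≅ Z/2Z,  H_2 = 0.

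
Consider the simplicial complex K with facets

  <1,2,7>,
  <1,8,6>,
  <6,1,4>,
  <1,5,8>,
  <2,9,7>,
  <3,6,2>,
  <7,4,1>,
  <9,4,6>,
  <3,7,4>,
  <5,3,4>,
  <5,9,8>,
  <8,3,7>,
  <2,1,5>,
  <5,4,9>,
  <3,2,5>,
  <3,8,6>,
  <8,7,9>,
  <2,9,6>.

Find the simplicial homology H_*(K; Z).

Order the vertices as 1 < 2 < 3 < 4 < 5 < 6 < 7 < 8 < 9. Listing each simplex with vertices in this order, K has dimension 2 with simplices:

  0-simplices (9): [1], [2], [3], [4], [5], [6], [7], [8], [9]
  1-simplices (27): (27 of them)
  2-simplices (18): [1,2,5], [1,2,7], [1,4,6], [1,4,7], [1,5,8], [1,6,8], [2,3,5], [2,3,6], [2,6,9], [2,7,9], [3,4,5], [3,4,7], [3,6,8], [3,7,8], [4,5,9], [4,6,9], [5,8,9], [7,8,9]

giving chain groups C_0 ≅ Z^9, C_1 ≅ Z^27, C_2 ≅ Z^18.

Boundary ∂_1: C_1 → C_0 maps an edge to its endpoints' difference, ∂[p,q] = q − p.
The 9×27 boundary matrix has rank 8 and Smith normal form diag(1,1,1,1,1,1,1,1).

The boundary map ∂_2: C_2 → C_1 maps a triangle to the signed sum of its edges. For instance
  ∂[3,4,5] = [4,5] − [3,5] + [3,4],
  ∂[4,6,9] = [6,9] − [4,9] + [4,6].
As a 27×18 matrix over Z this has rank 17, with invariant factors (1,1,1,1,1,1,1,1,1,1,1,1,1,1,1,1,1).

From H_k ≅ ker(∂_k) / im(∂_{k+1}) we obtain:

  H_0: rank C_0 − rank ∂_1 = 9 − 8 = 1, and the invariant factors of ∂_1 are all 1, so H_0 = Z.
  H_1: rank ker ∂_1 − rank ∂_2 = (27 − 8) − 17 = 2, and the invariant factors of ∂_2 are all 1, so H_1 = Z^2.
  H_2: rank ker ∂_2 − rank ∂_3 = (18 − 17) − 0 = 1, and there is no ∂_3, so H_2 = Z.

(K is a triangulation of the torus T^2.)

H_0 = Z,  H_1 = Z^2,  H_2 = Z.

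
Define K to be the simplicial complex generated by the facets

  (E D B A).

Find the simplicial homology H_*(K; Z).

Order the vertices as A < B < D < E. Listing each simplex with vertices in this order, K has dimension 3 with simplices:

  0-simplices (4): A, B, D, E
  1-simplices (6): AB, AD, AE, BD, BE, DE
  2-simplices (4): ABD, ABE, ADE, BDE
  3-simplices (1): ABDE

giving chain groups C_0 ≅ Z^4, C_1 ≅ Z^6, C_2 ≅ Z^4, C_3 ≅ Z^1.

∂_1: C_1 → C_0 is given by ∂[p,q] = [q] − [p]. For instance
  ∂AD = D − A.
The 4×6 boundary matrix has rank 3 and Smith normal form diag(1,1,1).

∂_2: C_2 → C_1 maps a triangle to the signed sum of its edges. For instance
  ∂ABE = BE − AE + AB,
  ∂BDE = DE − BE + BD.
This gives a 6×4 integer matrix of rank 3; reducing to Smith normal form yields diagonal entries (1,1,1).

The boundary map ∂_3: C_3 → C_2 sends each 3-simplex σ to the alternating sum Σ_i (−1)^i (σ with its i-th vertex removed). For instance
  ∂ABDE = BDE − ADE + ABE − ABD.
The 4×1 boundary matrix has rank 1 and Smith normal form diag(1).

From H_k ≅ ker(∂_k) / im(∂_{k+1}) we obtain:

  H_0: rank C_0 − rank ∂_1 = 4 − 3 = 1, and the invariant factors of ∂_1 are all 1, so H_0 ≅ Z.
  H_1: rank ker ∂_1 − rank ∂_2 = (6 − 3) − 3 = 0, and the invariant factors of ∂_2 are all 1, so H_1 ≅ 0.
  H_2: rank ker ∂_2 − rank ∂_3 = (4 − 3) − 1 = 0, and the invariant factors of ∂_3 are all 1, so H_2 ≅ 0.
  H_3: rank ker ∂_3 − rank ∂_4 = (1 − 1) − 0 = 0, and there is no ∂_4, so H_3 ≅ 0.

(K is a triangulation of the 3-simplex.)

H_0 ≅ Z,  H_1 = 0,  H_2 = 0,  H_3 = 0.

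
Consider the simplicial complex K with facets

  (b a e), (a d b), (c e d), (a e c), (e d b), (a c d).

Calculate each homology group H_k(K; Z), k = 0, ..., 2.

H_0 = Z,  H_1 = 0,  H_2 = Z.

Order the vertices as a < b < c < d < e. Listing each simplex with vertices in this order, K has dimension 2 with simplices:

  0-simplices (5): a, b, c, d, e
  1-simplices (9): ab, ac, ad, ae, bd, be, cd, ce, de
  2-simplices (6): abd, abe, acd, ace, bde, cde

Hence C_0 ≅ Z^5, C_1 ≅ Z^9, C_2 ≅ Z^6.

∂_1: C_1 → C_0 maps an edge to its endpoints' difference, ∂[p,q] = q − p. For instance
  ∂ab = b − a.
The resulting 5×9 matrix has rank 4, and its Smith normal form has invariant factors (1,1,1,1).

The boundary map ∂_2: C_2 → C_1 maps a triangle to the signed sum of its edges. For instance
  ∂abd = bd − ad + ab,
  ∂acd = cd − ad + ac.
As a 9×6 matrix over Z this has rank 5, with invariant factors (1,1,1,1,1).

From H_k ≅ ker(∂_k) / im(∂_{k+1}) we obtain:

  H_0: rank C_0 − rank ∂_1 = 5 − 4 = 1, and the invariant factors of ∂_1 are all 1, so H_0 = Z.
  H_1: rank ker ∂_1 − rank ∂_2 = (9 − 4) − 5 = 0, and the invariant factors of ∂_2 are all 1, so H_1 = 0.
  H_2: rank ker ∂_2 − rank ∂_3 = (6 − 5) − 0 = 1, and there is no ∂_3, so H_2 = Z.

(K is a triangulation of the 2-sphere S^2.)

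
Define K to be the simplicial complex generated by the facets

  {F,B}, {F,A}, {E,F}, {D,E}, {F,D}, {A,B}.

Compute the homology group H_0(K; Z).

H_0 = Z.

Fix the vertex order A < B < D < E < F and write every simplex with vertices in increasing order. Then dim K = 1 and the simplices of K are:

  0-simplices (5): A, B, D, E, F
  1-simplices (6): AB, AF, BF, DE, DF, EF

Hence C_0 ≅ Z^5, C_1 ≅ Z^6.

Boundary ∂_1: C_1 → C_0 maps an edge to its endpoints' difference, ∂[p,q] = q − p. For instance
  ∂AB = B − A.
As a 5×6 matrix over Z this has rank 4, with invariant factors (1,1,1,1).

Now H_k = ker ∂_k / im ∂_{k+1}, so:

  H_0: rank C_0 − rank ∂_1 = 5 − 4 = 1, and the invariant factors of ∂_1 are all 1, so H_0 ≅ Z.

(K is a triangulation of a wedge of 2 circles.)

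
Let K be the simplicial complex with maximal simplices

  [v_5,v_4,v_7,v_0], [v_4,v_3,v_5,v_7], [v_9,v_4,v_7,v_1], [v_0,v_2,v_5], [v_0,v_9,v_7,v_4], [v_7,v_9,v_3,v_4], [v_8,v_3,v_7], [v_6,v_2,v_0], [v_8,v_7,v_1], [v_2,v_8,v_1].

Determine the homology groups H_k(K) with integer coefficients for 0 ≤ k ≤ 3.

H_0 = Z,  H_1 = Z,  H_2 = 0,  H_3 = 0.

Take the total order v_0 < v_1 < v_2 < v_3 < v_4 < v_5 < v_6 < v_7 < v_8 < v_9 on the vertex set. Then K (dimension 3) consists of the simplices:

  0-simplices (10): [v_0], [v_1], [v_2], [v_3], [v_4], [v_5], [v_6], [v_7], [v_8], [v_9]
  1-simplices (25): (25 of them)
  2-simplices (20): (20 of them)
  3-simplices (5): [v_0,v_4,v_5,v_7], [v_0,v_4,v_7,v_9], [v_1,v_4,v_7,v_9], [v_3,v_4,v_5,v_7], [v_3,v_4,v_7,v_9]

Hence C_0 ≅ Z^10, C_1 ≅ Z^25, C_2 ≅ Z^20, C_3 ≅ Z^5.

∂_1: C_1 → C_0 sends each edge [p,q] (with p < q) to q − p. For instance
  ∂[v_0,v_5] = [v_5] − [v_0].
The 10×25 boundary matrix has rank 9 and Smith normal form diag(1,1,1,1,1,1,1,1,1).

The boundary map ∂_2: C_2 → C_1 maps a triangle to the signed sum of its edges. For instance
  ∂[v_3,v_4,v_9] = [v_4,v_9] − [v_3,v_9] + [v_3,v_4],
  ∂[v_0,v_5,v_7] = [v_5,v_7] − [v_0,v_7] + [v_0,v_5].
As a 25×20 matrix over Z this has rank 15, with invariant factors (1,1,1,1,1,1,1,1,1,1,1,1,1,1,1).

∂_3: C_3 → C_2 sends each 3-simplex σ to the alternating sum Σ_i (−1)^i (σ with its i-th vertex removed). For instance
  ∂[v_3,v_4,v_5,v_7] = [v_4,v_5,v_7] − [v_3,v_5,v_7] + [v_3,v_4,v_7] − [v_3,v_4,v_5],
  ∂[v_1,v_4,v_7,v_9] = [v_4,v_7,v_9] − [v_1,v_7,v_9] + [v_1,v_4,v_9] − [v_1,v_4,v_7].
This gives a 20×5 integer matrix of rank 5; reducing to Smith normal form yields diagonal entries (1,1,1,1,1).

Computing H_k = (kernel of ∂_k) / (image of ∂_{k+1}):

  H_0: rank C_0 − rank ∂_1 = 10 − 9 = 1, and the invariant factors of ∂_1 are all 1, so H_0 ≅ Z.
  H_1: rank ker ∂_1 − rank ∂_2 = (25 − 9) − 15 = 1, and the invariant factors of ∂_2 are all 1, so H_1 ≅ Z.
  H_2: rank ker ∂_2 − rank ∂_3 = (20 − 15) − 5 = 0, and the invariant factors of ∂_3 are all 1, so H_2 ≅ 0.
  H_3: rank ker ∂_3 − rank ∂_4 = (5 − 5) − 0 = 0, and there is no ∂_4, so H_3 ≅ 0.

As a check, the Euler characteristic is 10 − 25 + 20 − 5 = 0, which agrees with 1 − 1 + 0 − 0 = 0.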